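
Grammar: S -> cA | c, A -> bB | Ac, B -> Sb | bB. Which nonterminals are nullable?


A nonterminal is nullable iff some alternative derives ε (directly, or every symbol in it is nullable)
Nullable: {}


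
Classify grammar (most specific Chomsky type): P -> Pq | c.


Left-linear: every RHS is a terminal or one nonterminal followed by a terminal
Classification: Type 3 (Regular)


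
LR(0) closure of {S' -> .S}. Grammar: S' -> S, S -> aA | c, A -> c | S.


Start: S' -> .S
For each item with dot before a nonterminal B, add B -> .γ for every B-production
Closure: [S' -> .S, S -> .aA, S -> .c]


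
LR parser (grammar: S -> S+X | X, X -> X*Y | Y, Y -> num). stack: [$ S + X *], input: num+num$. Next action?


no handle; shift 'num'
Action: shift


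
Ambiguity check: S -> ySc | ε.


balanced y^n…c^n: each string has a unique parse
Unambiguous


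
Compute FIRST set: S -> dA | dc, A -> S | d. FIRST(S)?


Per alternative of S: FIRST(dA) = {d}; FIRST(dc) = {d}
FIRST(S) = {d}


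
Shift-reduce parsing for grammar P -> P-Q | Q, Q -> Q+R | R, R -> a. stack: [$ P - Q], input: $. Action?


handle 'P-Q' on top; lookahead ∈ FOLLOW(P) = {-, $}
Action: reduce (P -> P-Q)


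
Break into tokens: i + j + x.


Scan left to right, longest-match per lexeme
Tokens: ID(i), OP(+), ID(j), OP(+), ID(x)


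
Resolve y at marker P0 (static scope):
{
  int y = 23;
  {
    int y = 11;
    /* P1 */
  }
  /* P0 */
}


y declared in the same block as P0
y = 23


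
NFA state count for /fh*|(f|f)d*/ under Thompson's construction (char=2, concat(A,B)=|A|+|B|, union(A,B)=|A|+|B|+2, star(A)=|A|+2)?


Syntax tree has 5 char leaf(s), 2 union(s), 2 star(s)
chars contribute 5×2 = 10; each union adds +2; each star adds +2
Total: 10 + 4 + 4 = 18 states


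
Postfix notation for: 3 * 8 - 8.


Left to right (same or higher precedence on left)
Postfix: 3 8 * 8 -


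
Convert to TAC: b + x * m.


Break into single-operator statements:
t1 = x * m
t2 = b + t1


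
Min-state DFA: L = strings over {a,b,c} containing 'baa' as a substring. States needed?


KMP-style automaton: 3 progress states + 1 absorbing accept = 4
Minimal DFA: 4 states


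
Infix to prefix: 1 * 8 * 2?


left-to-right (same/higher precedence on left): tree is (* (* 1 8) 2)
Prefix: * * 1 8 2


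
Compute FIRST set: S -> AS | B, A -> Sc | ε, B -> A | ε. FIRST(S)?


Per alternative of S: FIRST(AS) = {c, ε}; FIRST(B) = {c, ε}
FIRST(S) = {c, ε}


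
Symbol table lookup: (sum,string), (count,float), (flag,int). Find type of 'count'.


Lookup 'count' → type float


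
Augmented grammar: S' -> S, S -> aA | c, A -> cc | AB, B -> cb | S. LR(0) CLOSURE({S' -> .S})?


Start: S' -> .S
For each item with dot before a nonterminal B, add B -> .γ for every B-production
Closure: [S' -> .S, S -> .aA, S -> .c]


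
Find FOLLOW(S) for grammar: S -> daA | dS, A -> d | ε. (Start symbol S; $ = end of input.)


$ ∈ FOLLOW(S). For each A -> αBβ: add FIRST(β)\{ε} to FOLLOW(B); if β nullable, add FOLLOW(A).
FOLLOW(S) = {$}


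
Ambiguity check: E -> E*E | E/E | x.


'x*x/x' has two parse trees (no precedence encoded between * and /)
Ambiguous


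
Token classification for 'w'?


Pattern: letter/underscore followed by alphanumerics, not a keyword
Type: IDENTIFIER


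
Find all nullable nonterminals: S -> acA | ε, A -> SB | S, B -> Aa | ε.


A nonterminal is nullable iff some alternative derives ε (directly, or every symbol in it is nullable)
Nullable: {A, B, S}


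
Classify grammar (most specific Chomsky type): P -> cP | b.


Right-linear: every RHS is a terminal or a terminal followed by one nonterminal
Classification: Type 3 (Regular)


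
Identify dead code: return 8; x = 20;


statement follows a return and is unreachable
Dead: 'x = 20'


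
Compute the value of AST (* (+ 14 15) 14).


Evaluate inner: (+ 14 15) = 29
Evaluate root: (* 29 14) = 406
Result: 406


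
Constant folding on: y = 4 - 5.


4 - 5 = -1 at compile time
Optimized: y = -1


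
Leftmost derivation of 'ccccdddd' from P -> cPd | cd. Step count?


Derivation: P => cPd => ccPdd => cccPddd => ccccdddd
Steps: 4


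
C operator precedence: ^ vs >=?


'>=' is relational (level 7); '^' is bitwise XOR (level 4)
Higher level binds tighter
'>=' has higher precedence than '^'


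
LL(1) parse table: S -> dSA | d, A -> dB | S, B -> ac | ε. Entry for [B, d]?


For [B, d]: ε is nullable and 'd' ∈ FOLLOW(B)
Entry: B -> ε


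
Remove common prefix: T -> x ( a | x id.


Common prefix: 'x'
Factored: T -> x T', T' -> ( a | id


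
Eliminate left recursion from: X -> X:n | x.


Left-recursive alternatives: X:n; non-recursive: x
Introduce X': X -> xX', X' -> :nX' | ε


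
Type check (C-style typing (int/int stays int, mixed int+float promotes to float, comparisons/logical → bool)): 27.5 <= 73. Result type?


Operand types: float <= int
Rule: comparison yields bool
Result type: bool


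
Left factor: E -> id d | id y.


Common prefix: 'id'
Factored: E -> id E', E' -> d | y


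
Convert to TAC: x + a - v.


Break into single-operator statements:
t1 = x + a
t2 = t1 - v


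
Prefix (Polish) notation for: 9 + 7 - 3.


left-to-right (same/higher precedence on left): tree is (- (+ 9 7) 3)
Prefix: - + 9 7 3


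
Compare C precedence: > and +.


'+' is additive (level 9); '>' is relational (level 7)
Higher level binds tighter
'+' has higher precedence than '>'


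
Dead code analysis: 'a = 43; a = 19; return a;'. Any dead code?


first assignment to a is overwritten before any read
Dead: 'a = 43'


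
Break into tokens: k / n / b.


Scan left to right, longest-match per lexeme
Tokens: ID(k), OP(/), ID(n), OP(/), ID(b)


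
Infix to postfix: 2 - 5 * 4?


* has higher precedence, evaluate 5*4 first
Postfix: 2 5 4 * -


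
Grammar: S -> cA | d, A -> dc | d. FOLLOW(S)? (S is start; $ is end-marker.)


$ ∈ FOLLOW(S). For each A -> αBβ: add FIRST(β)\{ε} to FOLLOW(B); if β nullable, add FOLLOW(A).
FOLLOW(S) = {$}


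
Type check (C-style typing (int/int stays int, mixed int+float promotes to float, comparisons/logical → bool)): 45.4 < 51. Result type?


Operand types: float < int
Rule: comparison yields bool
Result type: bool


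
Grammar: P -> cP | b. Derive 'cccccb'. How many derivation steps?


Derivation: P => cP => ccP => cccP => ccccP => cccccP => cccccb
Steps: 6


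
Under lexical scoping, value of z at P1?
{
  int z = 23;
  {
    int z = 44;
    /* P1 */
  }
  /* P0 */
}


z declared in the same block as P1
z = 44


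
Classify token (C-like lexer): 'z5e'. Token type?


Pattern: letter/underscore followed by alphanumerics, not a keyword
Type: IDENTIFIER


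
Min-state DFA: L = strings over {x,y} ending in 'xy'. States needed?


Track the longest suffix of input matching a prefix of 'xy': 3 classes (prefixes of length 0..2)
Minimal DFA: 3 states


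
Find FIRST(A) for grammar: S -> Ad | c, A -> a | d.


Per alternative of A: FIRST(a) = {a}; FIRST(d) = {d}
FIRST(A) = {a, d}


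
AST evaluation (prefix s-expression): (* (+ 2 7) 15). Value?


Evaluate inner: (+ 2 7) = 9
Evaluate root: (* 9 15) = 135
Result: 135


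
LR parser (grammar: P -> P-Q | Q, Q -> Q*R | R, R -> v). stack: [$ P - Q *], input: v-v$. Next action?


no handle; shift 'v'
Action: shift


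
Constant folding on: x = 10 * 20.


10 * 20 = 200 at compile time
Optimized: x = 200


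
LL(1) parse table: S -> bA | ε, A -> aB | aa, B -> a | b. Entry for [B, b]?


For [B, b]: 'b' ∈ FIRST(b)
Entry: B -> b


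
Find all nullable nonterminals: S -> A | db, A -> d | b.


A nonterminal is nullable iff some alternative derives ε (directly, or every symbol in it is nullable)
Nullable: {}


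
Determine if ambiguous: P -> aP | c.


right-linear, alternatives start with distinct terminals 'a' vs 'c': unique leftmost derivation
Unambiguous


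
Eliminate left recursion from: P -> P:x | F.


Left-recursive alternatives: P:x; non-recursive: F
Introduce P': P -> FP', P' -> :xP' | ε


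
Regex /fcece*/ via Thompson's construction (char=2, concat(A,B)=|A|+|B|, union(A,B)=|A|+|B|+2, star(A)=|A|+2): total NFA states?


Syntax tree has 5 char leaf(s), 0 union(s), 1 star(s)
chars contribute 5×2 = 10; each union adds +2; each star adds +2
Total: 10 + 0 + 2 = 12 states


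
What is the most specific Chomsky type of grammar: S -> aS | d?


Right-linear: every RHS is a terminal or a terminal followed by one nonterminal
Classification: Type 3 (Regular)


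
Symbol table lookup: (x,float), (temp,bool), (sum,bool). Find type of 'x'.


Lookup 'x' → type float


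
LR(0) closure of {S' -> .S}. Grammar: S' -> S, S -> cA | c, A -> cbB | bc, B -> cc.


Start: S' -> .S
For each item with dot before a nonterminal B, add B -> .γ for every B-production
Closure: [S' -> .S, S -> .cA, S -> .c]


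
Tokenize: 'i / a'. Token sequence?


Scan left to right, longest-match per lexeme
Tokens: ID(i), OP(/), ID(a)


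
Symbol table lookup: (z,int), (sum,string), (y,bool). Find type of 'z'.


Lookup 'z' → type int


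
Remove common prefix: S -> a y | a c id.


Common prefix: 'a'
Factored: S -> a S', S' -> y | c id


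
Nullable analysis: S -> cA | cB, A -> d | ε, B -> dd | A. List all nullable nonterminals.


A nonterminal is nullable iff some alternative derives ε (directly, or every symbol in it is nullable)
Nullable: {A, B}


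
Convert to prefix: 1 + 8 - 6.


left-to-right (same/higher precedence on left): tree is (- (+ 1 8) 6)
Prefix: - + 1 8 6


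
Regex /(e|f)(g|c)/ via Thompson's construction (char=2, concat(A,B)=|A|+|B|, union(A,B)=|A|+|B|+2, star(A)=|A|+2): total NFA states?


Syntax tree has 4 char leaf(s), 2 union(s), 0 star(s)
chars contribute 4×2 = 8; each union adds +2; each star adds +2
Total: 8 + 4 + 0 = 12 states


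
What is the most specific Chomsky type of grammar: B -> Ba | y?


Left-linear: every RHS is a terminal or one nonterminal followed by a terminal
Classification: Type 3 (Regular)


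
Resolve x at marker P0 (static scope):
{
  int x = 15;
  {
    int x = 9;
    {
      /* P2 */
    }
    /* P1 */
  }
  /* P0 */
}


x declared in the same block as P0
x = 15


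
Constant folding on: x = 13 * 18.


13 * 18 = 234 at compile time
Optimized: x = 234


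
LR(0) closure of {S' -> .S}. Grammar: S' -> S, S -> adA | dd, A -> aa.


Start: S' -> .S
For each item with dot before a nonterminal B, add B -> .γ for every B-production
Closure: [S' -> .S, S -> .adA, S -> .dd]


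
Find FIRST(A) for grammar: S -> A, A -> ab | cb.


Per alternative of A: FIRST(ab) = {a}; FIRST(cb) = {c}
FIRST(A) = {a, c}


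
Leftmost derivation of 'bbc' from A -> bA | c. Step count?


Derivation: A => bA => bbA => bbc
Steps: 3


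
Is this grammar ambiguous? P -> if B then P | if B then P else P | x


dangling else: 'if B then if B then x else x' parses two ways
Ambiguous


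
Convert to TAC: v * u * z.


Break into single-operator statements:
t1 = v * u
t2 = t1 * z


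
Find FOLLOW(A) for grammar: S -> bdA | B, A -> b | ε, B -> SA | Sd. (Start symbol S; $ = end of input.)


$ ∈ FOLLOW(S). For each A -> αBβ: add FIRST(β)\{ε} to FOLLOW(B); if β nullable, add FOLLOW(A).
FOLLOW(A) = {$, b, d}


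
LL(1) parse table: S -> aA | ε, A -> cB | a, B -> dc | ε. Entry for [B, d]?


For [B, d]: 'd' ∈ FIRST(dc)
Entry: B -> dc


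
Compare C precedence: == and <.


'<' is relational (level 7); '==' is equality (level 6)
Higher level binds tighter
'<' has higher precedence than '=='


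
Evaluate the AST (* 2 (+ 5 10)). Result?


Evaluate inner: (+ 5 10) = 15
Evaluate root: (* 2 15) = 30
Result: 30


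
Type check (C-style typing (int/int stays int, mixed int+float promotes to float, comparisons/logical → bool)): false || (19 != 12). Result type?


Operand types: bool || bool
Rule: logical operators take bool operands and yield bool
Result type: bool


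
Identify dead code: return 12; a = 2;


statement follows a return and is unreachable
Dead: 'a = 2'


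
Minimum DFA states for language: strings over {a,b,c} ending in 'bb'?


Track the longest suffix of input matching a prefix of 'bb': 3 classes (prefixes of length 0..2)
Minimal DFA: 3 states


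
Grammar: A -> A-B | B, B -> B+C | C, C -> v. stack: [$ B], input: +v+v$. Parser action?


shift '+' to continue B -> B+C
Action: shift


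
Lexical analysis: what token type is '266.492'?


Pattern: digits with a decimal point
Type: FLOAT_LITERAL


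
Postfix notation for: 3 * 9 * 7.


Left to right (same or higher precedence on left)
Postfix: 3 9 * 7 *


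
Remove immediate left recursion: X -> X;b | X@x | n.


Left-recursive alternatives: X;b, X@x; non-recursive: n
Introduce X': X -> nX', X' -> ;bX' | @xX' | ε


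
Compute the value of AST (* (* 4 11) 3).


Evaluate inner: (* 4 11) = 44
Evaluate root: (* 44 3) = 132
Result: 132


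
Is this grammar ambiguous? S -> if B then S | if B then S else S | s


dangling else: 'if B then if B then s else s' parses two ways
Ambiguous


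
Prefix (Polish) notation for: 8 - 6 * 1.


'*' binds tighter: tree is (- 8 (* 6 1))
Prefix: - 8 * 6 1


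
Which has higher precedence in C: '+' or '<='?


'+' is additive (level 9); '<=' is relational (level 7)
Higher level binds tighter
'+' has higher precedence than '<='


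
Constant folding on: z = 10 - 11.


10 - 11 = -1 at compile time
Optimized: z = -1


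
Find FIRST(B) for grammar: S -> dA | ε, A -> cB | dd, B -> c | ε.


Per alternative of B: FIRST(c) = {c}; FIRST(ε) = {ε}
FIRST(B) = {c, ε}


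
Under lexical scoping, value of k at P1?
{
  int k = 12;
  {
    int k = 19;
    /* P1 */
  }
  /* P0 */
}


k declared in the same block as P1
k = 19


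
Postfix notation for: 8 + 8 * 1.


* has higher precedence, evaluate 8*1 first
Postfix: 8 8 1 * +


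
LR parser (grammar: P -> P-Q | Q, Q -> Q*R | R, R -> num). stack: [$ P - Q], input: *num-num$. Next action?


'*' can extend Q; shift to build Q -> Q*R
Action: shift


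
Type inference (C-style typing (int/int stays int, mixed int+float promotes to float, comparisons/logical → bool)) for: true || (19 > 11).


Operand types: bool || bool
Rule: logical operators take bool operands and yield bool
Result type: bool


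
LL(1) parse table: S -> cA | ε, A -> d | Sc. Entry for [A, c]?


For [A, c]: 'c' ∈ FIRST(Sc)
Entry: A -> Sc


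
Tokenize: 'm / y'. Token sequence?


Scan left to right, longest-match per lexeme
Tokens: ID(m), OP(/), ID(y)


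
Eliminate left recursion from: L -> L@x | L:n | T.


Left-recursive alternatives: L@x, L:n; non-recursive: T
Introduce L': L -> TL', L' -> @xL' | :nL' | ε


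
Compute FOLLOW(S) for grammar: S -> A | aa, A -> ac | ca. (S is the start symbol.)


$ ∈ FOLLOW(S). For each A -> αBβ: add FIRST(β)\{ε} to FOLLOW(B); if β nullable, add FOLLOW(A).
FOLLOW(S) = {$}


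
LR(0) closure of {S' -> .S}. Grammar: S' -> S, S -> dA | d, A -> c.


Start: S' -> .S
For each item with dot before a nonterminal B, add B -> .γ for every B-production
Closure: [S' -> .S, S -> .dA, S -> .d]


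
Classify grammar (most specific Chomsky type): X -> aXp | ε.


Single nonterminal LHS, but a^n p^n is not regular
Classification: Type 2 (Context-Free)


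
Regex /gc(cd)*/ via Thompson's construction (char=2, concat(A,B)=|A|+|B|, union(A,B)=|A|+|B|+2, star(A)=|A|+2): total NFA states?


Syntax tree has 4 char leaf(s), 0 union(s), 1 star(s)
chars contribute 4×2 = 8; each union adds +2; each star adds +2
Total: 8 + 0 + 2 = 10 states


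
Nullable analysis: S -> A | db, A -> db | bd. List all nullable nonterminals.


A nonterminal is nullable iff some alternative derives ε (directly, or every symbol in it is nullable)
Nullable: {}


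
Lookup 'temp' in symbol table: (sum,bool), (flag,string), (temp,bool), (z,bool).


Lookup 'temp' → type bool


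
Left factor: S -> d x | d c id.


Common prefix: 'd'
Factored: S -> d S', S' -> x | c id


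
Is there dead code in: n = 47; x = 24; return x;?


n is assigned but never read
Dead: 'n = 47'


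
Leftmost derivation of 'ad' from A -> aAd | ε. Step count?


Derivation: A => aAd => ad
Steps: 2


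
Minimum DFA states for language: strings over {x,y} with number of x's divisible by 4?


Track (count of x) mod 4: states 0..3, accept at 0
Minimal DFA: 4 states


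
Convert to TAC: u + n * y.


Break into single-operator statements:
t1 = n * y
t2 = u + t1


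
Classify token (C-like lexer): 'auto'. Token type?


Pattern: reserved word
Type: KEYWORD


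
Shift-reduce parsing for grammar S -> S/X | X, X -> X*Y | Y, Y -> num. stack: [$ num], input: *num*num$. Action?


'num' on top is the handle for Y -> num
Action: reduce (Y -> num)


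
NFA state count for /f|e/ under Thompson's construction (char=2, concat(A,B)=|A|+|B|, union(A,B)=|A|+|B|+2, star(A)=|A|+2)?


Syntax tree has 2 char leaf(s), 1 union(s), 0 star(s)
chars contribute 2×2 = 4; each union adds +2; each star adds +2
Total: 4 + 2 + 0 = 6 states


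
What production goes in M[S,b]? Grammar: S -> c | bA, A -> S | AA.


For [S, b]: 'b' ∈ FIRST(bA)
Entry: S -> bA


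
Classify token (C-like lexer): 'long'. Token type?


Pattern: reserved word
Type: KEYWORD


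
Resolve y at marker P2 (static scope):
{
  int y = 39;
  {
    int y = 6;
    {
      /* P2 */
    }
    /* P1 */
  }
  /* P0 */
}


P2's block does not declare y; resolves to the enclosing declaration at depth 1
y = 6


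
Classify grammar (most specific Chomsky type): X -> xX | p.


Right-linear: every RHS is a terminal or a terminal followed by one nonterminal
Classification: Type 3 (Regular)


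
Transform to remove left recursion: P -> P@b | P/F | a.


Left-recursive alternatives: P@b, P/F; non-recursive: a
Introduce P': P -> aP', P' -> @bP' | /FP' | ε


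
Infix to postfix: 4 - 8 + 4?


Left to right (same or higher precedence on left)
Postfix: 4 8 - 4 +


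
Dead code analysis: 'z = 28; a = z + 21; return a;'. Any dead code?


z is read by a's definition; a is returned
No dead code


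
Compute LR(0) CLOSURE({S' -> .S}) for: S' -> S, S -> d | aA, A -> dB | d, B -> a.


Start: S' -> .S
For each item with dot before a nonterminal B, add B -> .γ for every B-production
Closure: [S' -> .S, S -> .d, S -> .aA]


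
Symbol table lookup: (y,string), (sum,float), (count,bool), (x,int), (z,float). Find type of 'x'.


Lookup 'x' → type int


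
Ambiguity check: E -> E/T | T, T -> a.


precedence layered via separate nonterminal T: deterministic
Unambiguous


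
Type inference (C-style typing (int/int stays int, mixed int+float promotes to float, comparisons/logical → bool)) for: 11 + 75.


Operand types: int + int
Rule: mixed int/float promotes to float; int/int stays int
Result type: int


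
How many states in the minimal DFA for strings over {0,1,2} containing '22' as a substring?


KMP-style automaton: 2 progress states + 1 absorbing accept = 3
Minimal DFA: 3 states


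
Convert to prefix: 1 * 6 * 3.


left-to-right (same/higher precedence on left): tree is (* (* 1 6) 3)
Prefix: * * 1 6 3


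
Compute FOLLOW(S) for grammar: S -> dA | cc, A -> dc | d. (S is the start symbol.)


$ ∈ FOLLOW(S). For each A -> αBβ: add FIRST(β)\{ε} to FOLLOW(B); if β nullable, add FOLLOW(A).
FOLLOW(S) = {$}


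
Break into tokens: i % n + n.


Scan left to right, longest-match per lexeme
Tokens: ID(i), OP(%), ID(n), OP(+), ID(n)


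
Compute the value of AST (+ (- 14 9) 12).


Evaluate inner: (- 14 9) = 5
Evaluate root: (+ 5 12) = 17
Result: 17


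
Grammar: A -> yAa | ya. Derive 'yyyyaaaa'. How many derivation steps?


Derivation: A => yAa => yyAaa => yyyAaaa => yyyyaaaa
Steps: 4


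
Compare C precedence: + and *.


'*' is multiplicative (level 10); '+' is additive (level 9)
Higher level binds tighter
'*' has higher precedence than '+'


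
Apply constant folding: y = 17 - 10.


17 - 10 = 7 at compile time
Optimized: y = 7


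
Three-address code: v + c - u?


Break into single-operator statements:
t1 = v + c
t2 = t1 - u


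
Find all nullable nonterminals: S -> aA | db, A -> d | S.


A nonterminal is nullable iff some alternative derives ε (directly, or every symbol in it is nullable)
Nullable: {}


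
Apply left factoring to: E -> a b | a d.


Common prefix: 'a'
Factored: E -> a E', E' -> b | d


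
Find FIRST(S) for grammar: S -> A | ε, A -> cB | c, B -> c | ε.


Per alternative of S: FIRST(A) = {c}; FIRST(ε) = {ε}
FIRST(S) = {c, ε}


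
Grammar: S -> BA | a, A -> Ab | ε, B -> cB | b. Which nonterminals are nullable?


A nonterminal is nullable iff some alternative derives ε (directly, or every symbol in it is nullable)
Nullable: {A}


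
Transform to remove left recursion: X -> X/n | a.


Left-recursive alternatives: X/n; non-recursive: a
Introduce X': X -> aX', X' -> /nX' | ε


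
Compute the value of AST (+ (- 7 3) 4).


Evaluate inner: (- 7 3) = 4
Evaluate root: (+ 4 4) = 8
Result: 8


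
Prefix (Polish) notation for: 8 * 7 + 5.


left-to-right (same/higher precedence on left): tree is (+ (* 8 7) 5)
Prefix: + * 8 7 5


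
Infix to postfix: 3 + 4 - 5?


Left to right (same or higher precedence on left)
Postfix: 3 4 + 5 -


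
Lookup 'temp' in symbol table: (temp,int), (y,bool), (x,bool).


Lookup 'temp' → type int


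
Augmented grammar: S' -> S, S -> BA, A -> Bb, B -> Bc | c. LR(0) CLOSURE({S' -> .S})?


Start: S' -> .S
For each item with dot before a nonterminal B, add B -> .γ for every B-production
Closure: [S' -> .S, S -> .BA, B -> .Bc, B -> .c]


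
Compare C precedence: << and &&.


'<<' is shift (level 8); '&&' is logical AND (level 2)
Higher level binds tighter
'<<' has higher precedence than '&&'


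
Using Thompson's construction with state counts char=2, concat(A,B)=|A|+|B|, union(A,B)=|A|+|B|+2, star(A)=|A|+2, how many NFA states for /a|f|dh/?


Syntax tree has 4 char leaf(s), 2 union(s), 0 star(s)
chars contribute 4×2 = 8; each union adds +2; each star adds +2
Total: 8 + 4 + 0 = 12 states


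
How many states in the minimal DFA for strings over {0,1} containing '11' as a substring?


KMP-style automaton: 2 progress states + 1 absorbing accept = 3
Minimal DFA: 3 states


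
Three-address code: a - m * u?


Break into single-operator statements:
t1 = m * u
t2 = a - t1


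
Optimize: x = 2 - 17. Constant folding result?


2 - 17 = -15 at compile time
Optimized: x = -15


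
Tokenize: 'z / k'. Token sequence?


Scan left to right, longest-match per lexeme
Tokens: ID(z), OP(/), ID(k)


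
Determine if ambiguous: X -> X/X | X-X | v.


'v/v-v' has two parse trees (no precedence encoded between / and -)
Ambiguous


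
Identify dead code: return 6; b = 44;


statement follows a return and is unreachable
Dead: 'b = 44'


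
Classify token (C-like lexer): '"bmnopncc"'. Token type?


Pattern: double-quoted sequence
Type: STRING_LITERAL


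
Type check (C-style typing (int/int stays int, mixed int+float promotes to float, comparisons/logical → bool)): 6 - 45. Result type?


Operand types: int - int
Rule: mixed int/float promotes to float; int/int stays int
Result type: int


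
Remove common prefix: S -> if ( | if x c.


Common prefix: 'if'
Factored: S -> if S', S' -> ( | x c


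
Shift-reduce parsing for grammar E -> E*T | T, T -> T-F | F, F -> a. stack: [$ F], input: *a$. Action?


'F' (not preceded by T-) is the handle for T -> F
Action: reduce (T -> F)


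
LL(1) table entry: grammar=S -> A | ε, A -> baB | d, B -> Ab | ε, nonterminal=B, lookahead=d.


For [B, d]: 'd' ∈ FIRST(Ab)
Entry: B -> Ab


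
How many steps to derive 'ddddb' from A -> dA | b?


Derivation: A => dA => ddA => dddA => ddddA => ddddb
Steps: 5


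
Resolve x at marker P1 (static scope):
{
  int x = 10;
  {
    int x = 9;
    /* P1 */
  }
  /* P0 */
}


x declared in the same block as P1
x = 9


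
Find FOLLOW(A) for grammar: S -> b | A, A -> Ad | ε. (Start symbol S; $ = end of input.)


$ ∈ FOLLOW(S). For each A -> αBβ: add FIRST(β)\{ε} to FOLLOW(B); if β nullable, add FOLLOW(A).
FOLLOW(A) = {$, d}


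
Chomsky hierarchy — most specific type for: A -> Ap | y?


Left-linear: every RHS is a terminal or one nonterminal followed by a terminal
Classification: Type 3 (Regular)


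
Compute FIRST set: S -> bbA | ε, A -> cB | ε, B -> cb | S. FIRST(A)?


Per alternative of A: FIRST(cB) = {c}; FIRST(ε) = {ε}
FIRST(A) = {c, ε}


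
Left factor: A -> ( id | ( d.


Common prefix: '('
Factored: A -> ( A', A' -> id | d


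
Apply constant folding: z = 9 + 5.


9 + 5 = 14 at compile time
Optimized: z = 14


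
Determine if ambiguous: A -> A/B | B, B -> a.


precedence layered via separate nonterminal B: deterministic
Unambiguous


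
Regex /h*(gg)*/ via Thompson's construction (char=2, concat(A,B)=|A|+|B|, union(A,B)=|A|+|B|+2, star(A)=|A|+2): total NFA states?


Syntax tree has 3 char leaf(s), 0 union(s), 2 star(s)
chars contribute 3×2 = 6; each union adds +2; each star adds +2
Total: 6 + 0 + 4 = 10 states


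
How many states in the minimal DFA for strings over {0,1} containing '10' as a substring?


KMP-style automaton: 2 progress states + 1 absorbing accept = 3
Minimal DFA: 3 states


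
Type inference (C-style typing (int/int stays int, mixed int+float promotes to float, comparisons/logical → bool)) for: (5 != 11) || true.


Operand types: bool || bool
Rule: logical operators take bool operands and yield bool
Result type: bool


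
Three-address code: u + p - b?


Break into single-operator statements:
t1 = u + p
t2 = t1 - b


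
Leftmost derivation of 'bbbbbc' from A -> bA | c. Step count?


Derivation: A => bA => bbA => bbbA => bbbbA => bbbbbA => bbbbbc
Steps: 6


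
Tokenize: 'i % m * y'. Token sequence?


Scan left to right, longest-match per lexeme
Tokens: ID(i), OP(%), ID(m), OP(*), ID(y)


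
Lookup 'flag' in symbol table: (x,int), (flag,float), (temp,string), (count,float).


Lookup 'flag' → type float


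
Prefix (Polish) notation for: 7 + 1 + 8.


left-to-right (same/higher precedence on left): tree is (+ (+ 7 1) 8)
Prefix: + + 7 1 8


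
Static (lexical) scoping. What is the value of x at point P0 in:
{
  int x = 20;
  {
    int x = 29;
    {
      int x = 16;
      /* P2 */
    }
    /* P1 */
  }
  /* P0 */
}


x declared in the same block as P0
x = 20


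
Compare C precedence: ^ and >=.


'>=' is relational (level 7); '^' is bitwise XOR (level 4)
Higher level binds tighter
'>=' has higher precedence than '^'


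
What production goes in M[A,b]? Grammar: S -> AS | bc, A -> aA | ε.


For [A, b]: ε is nullable and 'b' ∈ FOLLOW(A)
Entry: A -> ε


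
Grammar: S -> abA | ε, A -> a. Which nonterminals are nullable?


A nonterminal is nullable iff some alternative derives ε (directly, or every symbol in it is nullable)
Nullable: {S}


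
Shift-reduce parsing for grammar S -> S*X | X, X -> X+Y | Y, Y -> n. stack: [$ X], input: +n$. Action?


shift '+' to continue X -> X+Y
Action: shift


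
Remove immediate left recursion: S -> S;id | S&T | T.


Left-recursive alternatives: S;id, S&T; non-recursive: T
Introduce S': S -> TS', S' -> ;idS' | &TS' | ε


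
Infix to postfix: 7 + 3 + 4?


Left to right (same or higher precedence on left)
Postfix: 7 3 + 4 +


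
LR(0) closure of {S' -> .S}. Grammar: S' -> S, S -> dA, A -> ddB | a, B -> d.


Start: S' -> .S
For each item with dot before a nonterminal B, add B -> .γ for every B-production
Closure: [S' -> .S, S -> .dA]


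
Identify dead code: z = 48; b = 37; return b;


z is assigned but never read
Dead: 'z = 48'


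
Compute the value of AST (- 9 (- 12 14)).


Evaluate inner: (- 12 14) = -2
Evaluate root: (- 9 -2) = 11
Result: 11


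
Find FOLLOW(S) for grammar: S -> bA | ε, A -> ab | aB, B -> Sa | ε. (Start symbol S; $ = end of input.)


$ ∈ FOLLOW(S). For each A -> αBβ: add FIRST(β)\{ε} to FOLLOW(B); if β nullable, add FOLLOW(A).
FOLLOW(S) = {$, a}


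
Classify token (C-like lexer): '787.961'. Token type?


Pattern: digits with a decimal point
Type: FLOAT_LITERAL


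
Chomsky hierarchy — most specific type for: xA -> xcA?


LHS has context (more than one symbol) and |LHS| ≤ |RHS|
Classification: Type 1 (Context-Sensitive)


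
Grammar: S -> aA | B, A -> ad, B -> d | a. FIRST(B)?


Per alternative of B: FIRST(d) = {d}; FIRST(a) = {a}
FIRST(B) = {a, d}


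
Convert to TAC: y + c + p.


Break into single-operator statements:
t1 = y + c
t2 = t1 + p


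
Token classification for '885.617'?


Pattern: digits with a decimal point
Type: FLOAT_LITERAL


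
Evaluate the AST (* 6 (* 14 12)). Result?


Evaluate inner: (* 14 12) = 168
Evaluate root: (* 6 168) = 1008
Result: 1008


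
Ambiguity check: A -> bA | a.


right-linear, alternatives start with distinct terminals 'b' vs 'a': unique leftmost derivation
Unambiguous


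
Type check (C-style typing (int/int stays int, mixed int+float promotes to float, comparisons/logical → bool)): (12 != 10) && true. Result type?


Operand types: bool && bool
Rule: logical operators take bool operands and yield bool
Result type: bool


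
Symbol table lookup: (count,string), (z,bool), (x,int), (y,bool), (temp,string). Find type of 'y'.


Lookup 'y' → type bool


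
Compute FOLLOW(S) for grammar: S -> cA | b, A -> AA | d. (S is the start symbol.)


$ ∈ FOLLOW(S). For each A -> αBβ: add FIRST(β)\{ε} to FOLLOW(B); if β nullable, add FOLLOW(A).
FOLLOW(S) = {$}


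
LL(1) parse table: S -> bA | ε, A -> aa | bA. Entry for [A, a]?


For [A, a]: 'a' ∈ FIRST(aa)
Entry: A -> aa


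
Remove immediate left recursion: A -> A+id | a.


Left-recursive alternatives: A+id; non-recursive: a
Introduce A': A -> aA', A' -> +idA' | ε


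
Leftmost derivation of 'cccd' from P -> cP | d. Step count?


Derivation: P => cP => ccP => cccP => cccd
Steps: 4


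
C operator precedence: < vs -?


'-' is additive (level 9); '<' is relational (level 7)
Higher level binds tighter
'-' has higher precedence than '<'


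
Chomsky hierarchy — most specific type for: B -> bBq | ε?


Single nonterminal LHS, but b^n q^n is not regular
Classification: Type 2 (Context-Free)


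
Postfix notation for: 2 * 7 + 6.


Left to right (same or higher precedence on left)
Postfix: 2 7 * 6 +


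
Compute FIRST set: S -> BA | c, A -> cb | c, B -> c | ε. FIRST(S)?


Per alternative of S: FIRST(BA) = {c}; FIRST(c) = {c}
FIRST(S) = {c}


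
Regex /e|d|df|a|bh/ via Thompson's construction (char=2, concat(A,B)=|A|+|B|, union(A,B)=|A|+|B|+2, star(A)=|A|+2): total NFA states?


Syntax tree has 7 char leaf(s), 4 union(s), 0 star(s)
chars contribute 7×2 = 14; each union adds +2; each star adds +2
Total: 14 + 8 + 0 = 22 states


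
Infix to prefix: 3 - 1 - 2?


left-to-right (same/higher precedence on left): tree is (- (- 3 1) 2)
Prefix: - - 3 1 2


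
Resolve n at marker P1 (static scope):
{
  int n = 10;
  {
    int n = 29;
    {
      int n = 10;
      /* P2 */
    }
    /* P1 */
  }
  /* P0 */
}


n declared in the same block as P1
n = 29


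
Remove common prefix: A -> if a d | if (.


Common prefix: 'if'
Factored: A -> if A', A' -> a d | (


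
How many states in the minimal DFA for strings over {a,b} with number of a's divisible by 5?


Track (count of a) mod 5: states 0..4, accept at 0
Minimal DFA: 5 states


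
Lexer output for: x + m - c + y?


Scan left to right, longest-match per lexeme
Tokens: ID(x), OP(+), ID(m), OP(-), ID(c), OP(+), ID(y)


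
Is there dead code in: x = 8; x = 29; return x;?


first assignment to x is overwritten before any read
Dead: 'x = 8'


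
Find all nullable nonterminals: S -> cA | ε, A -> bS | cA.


A nonterminal is nullable iff some alternative derives ε (directly, or every symbol in it is nullable)
Nullable: {S}


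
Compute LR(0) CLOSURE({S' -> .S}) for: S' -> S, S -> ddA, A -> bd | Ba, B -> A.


Start: S' -> .S
For each item with dot before a nonterminal B, add B -> .γ for every B-production
Closure: [S' -> .S, S -> .ddA]


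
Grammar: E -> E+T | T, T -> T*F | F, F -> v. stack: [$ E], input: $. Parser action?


start symbol E on stack, input exhausted
Action: accept


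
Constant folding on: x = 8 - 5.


8 - 5 = 3 at compile time
Optimized: x = 3


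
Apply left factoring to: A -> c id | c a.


Common prefix: 'c'
Factored: A -> c A', A' -> id | a


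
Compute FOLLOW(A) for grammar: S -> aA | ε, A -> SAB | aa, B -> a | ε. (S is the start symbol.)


$ ∈ FOLLOW(S). For each A -> αBβ: add FIRST(β)\{ε} to FOLLOW(B); if β nullable, add FOLLOW(A).
FOLLOW(A) = {$, a}


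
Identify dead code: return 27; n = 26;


statement follows a return and is unreachable
Dead: 'n = 26'


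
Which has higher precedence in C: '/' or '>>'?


'/' is multiplicative (level 10); '>>' is shift (level 8)
Higher level binds tighter
'/' has higher precedence than '>>'


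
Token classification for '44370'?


Pattern: digits only
Type: INTEGER_LITERAL


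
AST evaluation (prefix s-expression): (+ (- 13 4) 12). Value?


Evaluate inner: (- 13 4) = 9
Evaluate root: (+ 9 12) = 21
Result: 21


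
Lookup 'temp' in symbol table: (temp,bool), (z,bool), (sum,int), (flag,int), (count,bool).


Lookup 'temp' → type bool


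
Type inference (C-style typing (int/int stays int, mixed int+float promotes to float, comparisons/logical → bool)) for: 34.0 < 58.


Operand types: float < int
Rule: comparison yields bool
Result type: bool


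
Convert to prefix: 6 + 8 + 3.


left-to-right (same/higher precedence on left): tree is (+ (+ 6 8) 3)
Prefix: + + 6 8 3


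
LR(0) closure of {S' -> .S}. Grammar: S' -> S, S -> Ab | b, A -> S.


Start: S' -> .S
For each item with dot before a nonterminal B, add B -> .γ for every B-production
Closure: [S' -> .S, S -> .Ab, S -> .b, A -> .S]


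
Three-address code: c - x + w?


Break into single-operator statements:
t1 = c - x
t2 = t1 + w


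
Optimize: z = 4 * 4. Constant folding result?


4 * 4 = 16 at compile time
Optimized: z = 16


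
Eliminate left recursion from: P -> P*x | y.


Left-recursive alternatives: P*x; non-recursive: y
Introduce P': P -> yP', P' -> *xP' | ε


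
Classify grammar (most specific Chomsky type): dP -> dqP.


LHS has context (more than one symbol) and |LHS| ≤ |RHS|
Classification: Type 1 (Context-Sensitive)


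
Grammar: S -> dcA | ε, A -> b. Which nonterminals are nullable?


A nonterminal is nullable iff some alternative derives ε (directly, or every symbol in it is nullable)
Nullable: {S}


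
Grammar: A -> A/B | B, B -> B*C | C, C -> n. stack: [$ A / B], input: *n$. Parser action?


'*' can extend B; shift to build B -> B*C
Action: shift


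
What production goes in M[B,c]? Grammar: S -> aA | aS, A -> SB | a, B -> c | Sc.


For [B, c]: 'c' ∈ FIRST(c)
Entry: B -> c


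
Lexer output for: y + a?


Scan left to right, longest-match per lexeme
Tokens: ID(y), OP(+), ID(a)


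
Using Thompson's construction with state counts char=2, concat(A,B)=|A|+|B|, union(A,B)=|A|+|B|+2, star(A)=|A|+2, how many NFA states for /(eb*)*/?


Syntax tree has 2 char leaf(s), 0 union(s), 2 star(s)
chars contribute 2×2 = 4; each union adds +2; each star adds +2
Total: 4 + 0 + 4 = 8 states


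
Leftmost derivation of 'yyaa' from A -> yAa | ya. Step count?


Derivation: A => yAa => yyaa
Steps: 2


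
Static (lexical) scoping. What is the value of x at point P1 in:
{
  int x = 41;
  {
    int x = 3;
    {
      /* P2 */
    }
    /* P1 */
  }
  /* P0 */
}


x declared in the same block as P1
x = 3


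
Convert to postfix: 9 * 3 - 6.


Left to right (same or higher precedence on left)
Postfix: 9 3 * 6 -


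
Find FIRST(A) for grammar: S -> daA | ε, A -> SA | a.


Per alternative of A: FIRST(SA) = {a, d}; FIRST(a) = {a}
FIRST(A) = {a, d}


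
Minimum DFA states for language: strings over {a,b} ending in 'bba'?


Track the longest suffix of input matching a prefix of 'bba': 4 classes (prefixes of length 0..3)
Minimal DFA: 4 states


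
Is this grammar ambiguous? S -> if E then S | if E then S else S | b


dangling else: 'if E then if E then b else b' parses two ways
Ambiguous


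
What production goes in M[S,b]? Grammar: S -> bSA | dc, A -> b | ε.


For [S, b]: 'b' ∈ FIRST(bSA)
Entry: S -> bSA


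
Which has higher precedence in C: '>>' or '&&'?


'>>' is shift (level 8); '&&' is logical AND (level 2)
Higher level binds tighter
'>>' has higher precedence than '&&'


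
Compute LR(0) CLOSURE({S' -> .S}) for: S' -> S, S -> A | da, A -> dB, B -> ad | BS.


Start: S' -> .S
For each item with dot before a nonterminal B, add B -> .γ for every B-production
Closure: [S' -> .S, S -> .A, S -> .da, A -> .dB]


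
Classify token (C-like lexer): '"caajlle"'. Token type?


Pattern: double-quoted sequence
Type: STRING_LITERAL


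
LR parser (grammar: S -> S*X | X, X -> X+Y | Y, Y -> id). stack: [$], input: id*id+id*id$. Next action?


no handle on stack; shift 'id'
Action: shift


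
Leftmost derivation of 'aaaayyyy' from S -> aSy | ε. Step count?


Derivation: S => aSy => aaSyy => aaaSyyy => aaaaSyyyy => aaaayyyy
Steps: 5


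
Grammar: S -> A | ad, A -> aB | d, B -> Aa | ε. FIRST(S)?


Per alternative of S: FIRST(A) = {a, d}; FIRST(ad) = {a}
FIRST(S) = {a, d}


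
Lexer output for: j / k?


Scan left to right, longest-match per lexeme
Tokens: ID(j), OP(/), ID(k)


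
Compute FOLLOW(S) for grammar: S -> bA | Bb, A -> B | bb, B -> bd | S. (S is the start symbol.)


$ ∈ FOLLOW(S). For each A -> αBβ: add FIRST(β)\{ε} to FOLLOW(B); if β nullable, add FOLLOW(A).
FOLLOW(S) = {$, b}


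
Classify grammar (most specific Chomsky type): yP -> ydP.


LHS has context (more than one symbol) and |LHS| ≤ |RHS|
Classification: Type 1 (Context-Sensitive)


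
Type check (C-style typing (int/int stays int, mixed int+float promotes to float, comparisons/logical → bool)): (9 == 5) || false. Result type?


Operand types: bool || bool
Rule: logical operators take bool operands and yield bool
Result type: bool


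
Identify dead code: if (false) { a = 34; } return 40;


condition is constant false, so the whole block is unreachable
Dead: 'if (false) { a = 34; }'


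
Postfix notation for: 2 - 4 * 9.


* has higher precedence, evaluate 4*9 first
Postfix: 2 4 9 * -


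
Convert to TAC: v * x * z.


Break into single-operator statements:
t1 = v * x
t2 = t1 * z


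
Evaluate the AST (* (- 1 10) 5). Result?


Evaluate inner: (- 1 10) = -9
Evaluate root: (* -9 5) = -45
Result: -45


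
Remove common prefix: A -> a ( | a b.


Common prefix: 'a'
Factored: A -> a A', A' -> ( | b
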